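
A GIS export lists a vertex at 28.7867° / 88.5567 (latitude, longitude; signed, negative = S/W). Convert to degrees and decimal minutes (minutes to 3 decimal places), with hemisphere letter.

Lat: 28° + 0.786700 × 60 = 28° 47.20200′
Longitude: 88° + 0.556700 × 60 = 88° 33.40200′

28° 47.202′ N, 88° 33.402′ E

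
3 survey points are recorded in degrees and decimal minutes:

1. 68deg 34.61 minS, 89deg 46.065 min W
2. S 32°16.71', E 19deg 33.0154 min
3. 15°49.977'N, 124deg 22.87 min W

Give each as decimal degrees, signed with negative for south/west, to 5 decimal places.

1. -68.57683, -89.76775
2. -32.27850, 19.55026
3. 15.83295, -124.38117

Point 1:
  Lat: 68 + 34.61/60 = 68.576833
  hemisphere S, so the sign is −
  Lon: 46.065′ = 0.767750°; total 89.767750
  W ⇒ negate
Point 2:
  φ: 16.71′ = 0.278500°; total 32.278500
  S → negative
  λ: 19 + 33.0154/60 = 19.550257
  E ⇒ keep positive
Point 3:
  Latitude: 49.977′ = 0.832950°; total 15.832950
  N → positive
  Lon: 22.87′ = 0.381167°; total 124.381167
  W → negative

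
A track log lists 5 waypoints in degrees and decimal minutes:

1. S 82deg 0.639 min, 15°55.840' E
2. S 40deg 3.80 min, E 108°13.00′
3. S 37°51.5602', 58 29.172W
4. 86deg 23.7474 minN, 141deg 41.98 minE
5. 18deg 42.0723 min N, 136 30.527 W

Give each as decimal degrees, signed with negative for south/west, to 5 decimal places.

Point 1:
  φ: 0.639′ = 0.010650°; total 82.010650
  S → negative
  Longitude: 55.84′ = 0.930667°; total 15.930667
  E ⇒ keep positive
Point 2:
  Latitude: 40 + 3.8/60 = 40.063333
  S ⇒ negate
  Longitude: 108 + 13/60 = 108.216667
  E → positive
Point 3:
  Latitude: 51.5602′ = 0.859337°; total 37.859337
  S → negative
  Longitude: 29.172′ = 0.486200°; total 58.486200
  W → negative
Point 4:
  Latitude: 86 + 23.7474/60 = 86.395790
  N → positive
  Lon: 141 + 41.98/60 = 141.699667
  E → positive
Point 5:
  Lat: 18 + 42.0723/60 = 18.701205
  N ⇒ keep positive
  λ: 30.527′ = 0.508783°; total 136.508783
  W → negative

1. -82.01065, 15.93067
2. -40.06333, 108.21667
3. -37.85934, -58.48620
4. 86.39579, 141.69967
5. 18.70121, -136.50878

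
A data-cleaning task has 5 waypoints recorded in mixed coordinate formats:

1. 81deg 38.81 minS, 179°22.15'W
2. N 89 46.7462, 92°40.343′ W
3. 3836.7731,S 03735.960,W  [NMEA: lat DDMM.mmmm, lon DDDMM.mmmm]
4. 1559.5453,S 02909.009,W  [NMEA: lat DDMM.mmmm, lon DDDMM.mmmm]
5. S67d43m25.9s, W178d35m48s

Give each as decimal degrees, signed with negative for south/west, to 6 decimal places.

1. -81.646833, -179.369167
2. 89.779103, -92.672383
3. -38.612885, -37.599333
4. -15.992422, -29.150150
5. -67.723861, -178.596667

Point 1:
  φ: 38.81′ = 0.646833°; total 81.6468333
  hemisphere S, so the sign is −
  Lon: 179 + 22.15/60 = 179.3691667
  hemisphere W, so the sign is −
Point 2:
  Latitude: 46.7462′ = 0.779103°; total 89.7791033
  N ⇒ keep positive
  Longitude: 40.343′ = 0.672383°; total 92.6723833
  W ⇒ negate
Point 3:
  φ: split at 2 digits → 38° and 36.7731′; 38 + 36.7731/60 = 38.6128850
  S ⇒ negate
  λ: degrees = first 3 digits = 37, minutes = 35.96; 37 + 35.96/60 = 37.5993333
  W ⇒ negate
Point 4:
  Lat: split at 2 digits → 15° and 59.5453′; 15 + 59.5453/60 = 15.9924217
  S ⇒ negate
  Lon: split at 3 digits → 029° and 9.009′; 29 + 9.009/60 = 29.1501500
  hemisphere W, so the sign is −
Point 5:
  Latitude: 67° + 43/60 + 25.9/3600 = 67 + 0.716667 + 0.007194 = 67.7238611
  S → negative
  λ: 178° + 35/60 + 48/3600 = 178 + 0.583333 + 0.013333 = 178.5966667
  W → negative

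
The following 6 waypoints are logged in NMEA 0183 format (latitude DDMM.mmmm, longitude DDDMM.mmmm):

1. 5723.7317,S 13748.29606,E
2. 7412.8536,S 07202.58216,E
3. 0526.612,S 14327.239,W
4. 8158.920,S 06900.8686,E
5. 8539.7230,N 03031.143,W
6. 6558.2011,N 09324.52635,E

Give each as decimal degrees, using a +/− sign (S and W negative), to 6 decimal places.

Point 1:
  φ: degrees = first 2 digits = 57, minutes = 23.7317; 57 + 23.7317/60 = 57.3955283
  S ⇒ negate
  λ: split at 3 digits → 137° and 48.29606′; 137 + 48.29606/60 = 137.8049343
  E → positive
Point 2:
  Lat: split at 2 digits → 74° and 12.8536′; 74 + 12.8536/60 = 74.2142267
  hemisphere S, so the sign is −
  Lon: split at 3 digits → 072° and 2.58216′; 72 + 2.58216/60 = 72.0430360
  E → positive
Point 3:
  φ: degrees = first 2 digits = 5, minutes = 26.612; 5 + 26.612/60 = 5.4435333
  S ⇒ negate
  Longitude: split at 3 digits → 143° and 27.239′; 143 + 27.239/60 = 143.4539833
  hemisphere W, so the sign is −
Point 4:
  Latitude: split at 2 digits → 81° and 58.92′; 81 + 58.92/60 = 81.9820000
  S → negative
  Longitude: degrees = first 3 digits = 69, minutes = 0.8686; 69 + 0.8686/60 = 69.0144767
  E ⇒ keep positive
Point 5:
  φ: degrees = first 2 digits = 85, minutes = 39.723; 85 + 39.723/60 = 85.6620500
  N → positive
  λ: split at 3 digits → 030° and 31.143′; 30 + 31.143/60 = 30.5190500
  W → negative
Point 6:
  φ: degrees = first 2 digits = 65, minutes = 58.2011; 65 + 58.2011/60 = 65.9700183
  N → positive
  Longitude: split at 3 digits → 093° and 24.52635′; 93 + 24.52635/60 = 93.4087725
  E → positive

1. -57.395528, 137.804934
2. -74.214227, 72.043036
3. -5.443533, -143.453983
4. -81.982000, 69.014477
5. 85.662050, -30.519050
6. 65.970018, 93.408773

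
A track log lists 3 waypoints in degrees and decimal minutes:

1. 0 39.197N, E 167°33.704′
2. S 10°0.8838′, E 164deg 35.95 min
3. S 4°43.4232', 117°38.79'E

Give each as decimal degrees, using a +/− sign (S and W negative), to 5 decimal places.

1. 0.65328, 167.56173
2. -10.01473, 164.59917
3. -4.72372, 117.64650

Point 1:
  φ: 0 + 39.197/60 = 0.653283
  N → positive
  Longitude: 167 + 33.704/60 = 167.561733
  E ⇒ keep positive
Point 2:
  Latitude: 10 + 0.8838/60 = 10.014730
  hemisphere S, so the sign is −
  λ: 164 + 35.95/60 = 164.599167
  E → positive
Point 3:
  Lat: 43.4232′ = 0.723720°; total 4.723720
  S → negative
  Longitude: 38.79′ = 0.646500°; total 117.646500
  E → positive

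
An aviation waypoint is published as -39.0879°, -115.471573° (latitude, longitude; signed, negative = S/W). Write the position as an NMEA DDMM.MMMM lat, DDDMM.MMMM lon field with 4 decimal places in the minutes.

3905.2740,S / 11528.2944,W

Latitude is negative → S; |value| = 39.087900
Latitude: 39° + 0.087900 × 60 = 39° 5.274000′
Longitude is negative → W; |value| = 115.471573
λ: minutes = (115.471573 − 115) × 60 = 28.294380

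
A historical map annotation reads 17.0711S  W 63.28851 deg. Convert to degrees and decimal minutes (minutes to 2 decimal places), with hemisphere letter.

17° 4.27′ S, 63° 17.31′ W

Lat: fractional part 0.071100 → 4.2660 minutes
λ: 63° + 0.288510 × 60 = 63° 17.3106′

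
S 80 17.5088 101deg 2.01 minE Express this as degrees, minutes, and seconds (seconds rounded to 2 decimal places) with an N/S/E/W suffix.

φ: 17.50880′ → 17′ and 0.50880 × 60 = 30.5280″
Lon: 2.01000′ → 2′ and 0.01000 × 60 = 0.6000″

80°17′30.53″ S, 101°02′0.60″ E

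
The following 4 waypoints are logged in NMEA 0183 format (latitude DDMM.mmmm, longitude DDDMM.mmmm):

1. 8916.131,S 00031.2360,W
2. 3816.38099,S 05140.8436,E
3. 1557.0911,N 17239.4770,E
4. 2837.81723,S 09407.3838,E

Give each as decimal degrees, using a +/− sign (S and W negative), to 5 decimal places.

Point 1:
  Lat: degrees = first 2 digits = 89, minutes = 16.131; 89 + 16.131/60 = 89.268850
  S ⇒ negate
  Longitude: split at 3 digits → 000° and 31.236′; 0 + 31.236/60 = 0.520600
  hemisphere W, so the sign is −
Point 2:
  φ: degrees = first 2 digits = 38, minutes = 16.38099; 38 + 16.38099/60 = 38.273017
  hemisphere S, so the sign is −
  Lon: degrees = first 3 digits = 51, minutes = 40.8436; 51 + 40.8436/60 = 51.680727
  E ⇒ keep positive
Point 3:
  Latitude: degrees = first 2 digits = 15, minutes = 57.0911; 15 + 57.0911/60 = 15.951518
  N → positive
  Lon: degrees = first 3 digits = 172, minutes = 39.477; 172 + 39.477/60 = 172.657950
  E ⇒ keep positive
Point 4:
  Latitude: degrees = first 2 digits = 28, minutes = 37.81723; 28 + 37.81723/60 = 28.630287
  S ⇒ negate
  λ: split at 3 digits → 094° and 7.3838′; 94 + 7.3838/60 = 94.123063
  E ⇒ keep positive

1. -89.26885, -0.52060
2. -38.27302, 51.68073
3. 15.95152, 172.65795
4. -28.63029, 94.12306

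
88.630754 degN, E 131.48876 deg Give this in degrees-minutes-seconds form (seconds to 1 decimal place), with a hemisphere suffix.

88°37′50.7″ N, 131°29′19.5″ E

Latitude: 0.630754° → 37.84524′; 0.84524 × 60 = 50.714″
Longitude: 0.488760 × 60 = 29.32560′ → 29′, remainder × 60 = 19.536″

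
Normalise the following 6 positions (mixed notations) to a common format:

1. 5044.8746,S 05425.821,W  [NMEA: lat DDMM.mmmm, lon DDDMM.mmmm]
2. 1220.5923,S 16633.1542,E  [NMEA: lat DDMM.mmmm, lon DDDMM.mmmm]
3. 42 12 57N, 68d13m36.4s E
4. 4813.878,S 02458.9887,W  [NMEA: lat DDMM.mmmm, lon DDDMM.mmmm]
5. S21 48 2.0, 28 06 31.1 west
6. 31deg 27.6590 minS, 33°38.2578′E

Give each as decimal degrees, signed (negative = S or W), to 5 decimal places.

Point 1:
  Latitude: degrees = first 2 digits = 50, minutes = 44.8746; 50 + 44.8746/60 = 50.747910
  S → negative
  Lon: degrees = first 3 digits = 54, minutes = 25.821; 54 + 25.821/60 = 54.430350
  W → negative
Point 2:
  Lat: degrees = first 2 digits = 12, minutes = 20.5923; 12 + 20.5923/60 = 12.343205
  hemisphere S, so the sign is −
  Lon: split at 3 digits → 166° and 33.1542′; 166 + 33.1542/60 = 166.552570
  E → positive
Point 3:
  Latitude: 42 + 12/60 + 57/3600 = 42.215833
  N ⇒ keep positive
  λ: 68 + 13/60 + 36.4/3600 = 68.226778
  E ⇒ keep positive
Point 4:
  Latitude: degrees = first 2 digits = 48, minutes = 13.878; 48 + 13.878/60 = 48.231300
  hemisphere S, so the sign is −
  λ: split at 3 digits → 024° and 58.9887′; 24 + 58.9887/60 = 24.983145
  W → negative
Point 5:
  Latitude: 21 + 48/60 + 2/3600 = 21.800556
  S ⇒ negate
  Lon: 28° + 6/60 + 31.1/3600 = 28 + 0.100000 + 0.008639 = 28.108639
  hemisphere W, so the sign is −
Point 6:
  Lat: 27.659′ = 0.460983°; total 31.460983
  hemisphere S, so the sign is −
  λ: 38.2578′ = 0.637630°; total 33.637630
  E ⇒ keep positive

1. -50.74791, -54.43035
2. -12.34321, 166.55257
3. 42.21583, 68.22678
4. -48.23130, -24.98315
5. -21.80056, -28.10864
6. -31.46098, 33.63763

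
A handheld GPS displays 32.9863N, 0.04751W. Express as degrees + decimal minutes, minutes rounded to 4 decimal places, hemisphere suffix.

32° 59.1780′ N, 0° 2.8506′ W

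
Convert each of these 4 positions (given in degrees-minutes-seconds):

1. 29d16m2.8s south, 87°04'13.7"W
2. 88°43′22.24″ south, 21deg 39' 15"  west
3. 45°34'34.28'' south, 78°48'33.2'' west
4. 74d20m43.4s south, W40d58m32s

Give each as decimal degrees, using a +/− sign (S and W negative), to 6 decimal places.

1. -29.267444, -87.070472
2. -88.722844, -21.654167
3. -45.576189, -78.809222
4. -74.345389, -40.975556

Point 1:
  Latitude: 16′ + 2.8″ = 16.04667′; 29 + 16.04667/60 = 29.2674444
  hemisphere S, so the sign is −
  λ: 4′ + 13.7″ = 4.22833′; 87 + 4.22833/60 = 87.0704722
  W → negative
Point 2:
  Lat: 88° + 43/60 + 22.24/3600 = 88 + 0.716667 + 0.006178 = 88.7228444
  S → negative
  Lon: 39′ + 15″ = 39.25000′; 21 + 39.25000/60 = 21.6541667
  hemisphere W, so the sign is −
Point 3:
  Lat: 45 + 34/60 + 34.28/3600 = 45.5761889
  S → negative
  Longitude: 78 + 48/60 + 33.2/3600 = 78.8092222
  hemisphere W, so the sign is −
Point 4:
  Latitude: 74° + 20/60 + 43.4/3600 = 74 + 0.333333 + 0.012056 = 74.3453889
  hemisphere S, so the sign is −
  Lon: 40 + 58/60 + 32/3600 = 40.9755556
  hemisphere W, so the sign is −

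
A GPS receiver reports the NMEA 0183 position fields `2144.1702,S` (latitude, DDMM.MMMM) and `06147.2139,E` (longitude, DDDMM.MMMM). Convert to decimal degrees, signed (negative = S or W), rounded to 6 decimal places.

-21.736170, 61.786898

Latitude: split at 2 digits → 21° and 44.1702′; 21 + 44.1702/60 = 21.7361700
hemisphere S, so the sign is −
Lon: degrees = first 3 digits = 61, minutes = 47.2139; 61 + 47.2139/60 = 61.7868983
E → positive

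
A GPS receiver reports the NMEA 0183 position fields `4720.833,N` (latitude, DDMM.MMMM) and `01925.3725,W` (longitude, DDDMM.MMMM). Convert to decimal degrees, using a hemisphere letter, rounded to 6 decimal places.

47.347217° N, 19.422875° W

φ: split at 2 digits → 47° and 20.833′; 47 + 20.833/60 = 47.3472167
Longitude: degrees = first 3 digits = 19, minutes = 25.3725; 19 + 25.3725/60 = 19.4228750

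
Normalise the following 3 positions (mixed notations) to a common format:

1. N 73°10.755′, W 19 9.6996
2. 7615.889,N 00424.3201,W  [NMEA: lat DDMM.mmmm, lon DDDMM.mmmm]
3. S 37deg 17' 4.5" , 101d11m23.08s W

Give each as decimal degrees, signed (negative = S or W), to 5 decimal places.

Point 1:
  Latitude: 73 + 10.755/60 = 73.179250
  N → positive
  Longitude: 19 + 9.6996/60 = 19.161660
  hemisphere W, so the sign is −
Point 2:
  Lat: degrees = first 2 digits = 76, minutes = 15.889; 76 + 15.889/60 = 76.264817
  N → positive
  Lon: split at 3 digits → 004° and 24.3201′; 4 + 24.3201/60 = 4.405335
  W → negative
Point 3:
  φ: 37° + 17/60 + 4.5/3600 = 37 + 0.283333 + 0.001250 = 37.284583
  S → negative
  Lon: 101° + 11/60 + 23.08/3600 = 101 + 0.183333 + 0.006411 = 101.189744
  hemisphere W, so the sign is −

1. 73.17925, -19.16166
2. 76.26482, -4.40534
3. -37.28458, -101.18974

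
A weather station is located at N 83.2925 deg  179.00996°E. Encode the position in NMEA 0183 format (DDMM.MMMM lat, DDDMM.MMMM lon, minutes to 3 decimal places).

8317.550,N / 17900.598,E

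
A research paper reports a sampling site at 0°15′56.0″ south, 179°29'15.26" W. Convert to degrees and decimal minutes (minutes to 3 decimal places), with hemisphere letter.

Lat: 15 + 56/60 = 15.93333′
Lon: seconds/60 = 0.25433; minutes = 29 + 0.25433 = 29.25433

0° 15.933′ S, 179° 29.254′ W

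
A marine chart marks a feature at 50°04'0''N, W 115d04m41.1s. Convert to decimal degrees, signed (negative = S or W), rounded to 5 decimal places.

φ: 50° + 4/60 + 0/3600 = 50 + 0.066667 + 0.000000 = 50.066667
N → positive
Lon: 115° + 4/60 + 41.1/3600 = 115 + 0.066667 + 0.011417 = 115.078083
W → negative

50.06667, -115.07808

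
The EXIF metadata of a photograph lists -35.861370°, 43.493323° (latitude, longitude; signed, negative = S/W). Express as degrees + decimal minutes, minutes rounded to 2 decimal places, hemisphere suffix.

35° 51.68′ S, 43° 29.60′ E

Latitude is negative → S; |value| = 35.861370
Lat: fractional part 0.861370 → 51.6822 minutes
Longitude: 43° + 0.493323 × 60 = 43° 29.5994′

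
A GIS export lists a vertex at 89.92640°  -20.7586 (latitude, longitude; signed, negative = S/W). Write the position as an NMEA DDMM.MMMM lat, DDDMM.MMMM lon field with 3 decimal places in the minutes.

φ: 89° + 0.926400 × 60 = 89° 55.58400′
Longitude is negative → W; |value| = 20.758600
λ: 20° + 0.758600 × 60 = 20° 45.51600′

8955.584,N / 02045.516,W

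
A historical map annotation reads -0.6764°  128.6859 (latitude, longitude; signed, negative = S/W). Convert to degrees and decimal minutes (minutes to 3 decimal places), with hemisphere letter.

Latitude is negative → S; |value| = 0.676400
Lat: minutes = (0.676400 − 0) × 60 = 40.58400
Longitude: fractional part 0.685900 → 41.15400 minutes

0° 40.584′ S, 128° 41.154′ E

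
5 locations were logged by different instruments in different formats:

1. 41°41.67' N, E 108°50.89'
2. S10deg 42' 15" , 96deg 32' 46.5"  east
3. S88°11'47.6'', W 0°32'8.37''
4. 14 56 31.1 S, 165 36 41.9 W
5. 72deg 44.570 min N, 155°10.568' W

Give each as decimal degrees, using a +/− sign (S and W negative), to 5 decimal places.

Point 1:
  Lat: 41 + 41.67/60 = 41.694500
  N ⇒ keep positive
  Lon: 50.89′ = 0.848167°; total 108.848167
  E ⇒ keep positive
Point 2:
  Lat: 42′ + 15″ = 42.25000′; 10 + 42.25000/60 = 10.704167
  S → negative
  Lon: 96° + 32/60 + 46.5/3600 = 96 + 0.533333 + 0.012917 = 96.546250
  E → positive
Point 3:
  Lat: 11′ + 47.6″ = 11.79333′; 88 + 11.79333/60 = 88.196556
  hemisphere S, so the sign is −
  λ: 0° + 32/60 + 8.37/3600 = 0 + 0.533333 + 0.002325 = 0.535658
  W → negative
Point 4:
  Lat: 56′ + 31.1″ = 56.51833′; 14 + 56.51833/60 = 14.941972
  S ⇒ negate
  Longitude: 165° + 36/60 + 41.9/3600 = 165 + 0.600000 + 0.011639 = 165.611639
  W → negative
Point 5:
  Latitude: 44.57′ = 0.742833°; total 72.742833
  N → positive
  Lon: 10.568′ = 0.176133°; total 155.176133
  hemisphere W, so the sign is −

1. 41.69450, 108.84817
2. -10.70417, 96.54625
3. -88.19656, -0.53566
4. -14.94197, -165.61164
5. 72.74283, -155.17613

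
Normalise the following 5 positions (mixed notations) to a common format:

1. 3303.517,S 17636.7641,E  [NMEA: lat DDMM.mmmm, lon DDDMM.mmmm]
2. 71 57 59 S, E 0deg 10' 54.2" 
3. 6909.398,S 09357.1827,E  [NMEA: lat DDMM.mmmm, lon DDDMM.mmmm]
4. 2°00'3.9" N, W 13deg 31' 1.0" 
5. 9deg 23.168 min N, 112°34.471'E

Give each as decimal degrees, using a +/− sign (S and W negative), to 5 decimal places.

Point 1:
  Latitude: degrees = first 2 digits = 33, minutes = 3.517; 33 + 3.517/60 = 33.058617
  S → negative
  Lon: degrees = first 3 digits = 176, minutes = 36.7641; 176 + 36.7641/60 = 176.612735
  E → positive
Point 2:
  Latitude: 71° + 57/60 + 59/3600 = 71 + 0.950000 + 0.016389 = 71.966389
  S ⇒ negate
  Longitude: 0 + 10/60 + 54.2/3600 = 0.181722
  E ⇒ keep positive
Point 3:
  Latitude: degrees = first 2 digits = 69, minutes = 9.398; 69 + 9.398/60 = 69.156633
  S → negative
  Lon: split at 3 digits → 093° and 57.1827′; 93 + 57.1827/60 = 93.953045
  E → positive
Point 4:
  φ: 2° + 0/60 + 3.9/3600 = 2 + 0.000000 + 0.001083 = 2.001083
  N ⇒ keep positive
  Lon: 13° + 31/60 + 1/3600 = 13 + 0.516667 + 0.000278 = 13.516944
  hemisphere W, so the sign is −
Point 5:
  Latitude: 23.168′ = 0.386133°; total 9.386133
  N ⇒ keep positive
  λ: 34.471′ = 0.574517°; total 112.574517
  E → positive

1. -33.05862, 176.61274
2. -71.96639, 0.18172
3. -69.15663, 93.95305
4. 2.00108, -13.51694
5. 9.38613, 112.57452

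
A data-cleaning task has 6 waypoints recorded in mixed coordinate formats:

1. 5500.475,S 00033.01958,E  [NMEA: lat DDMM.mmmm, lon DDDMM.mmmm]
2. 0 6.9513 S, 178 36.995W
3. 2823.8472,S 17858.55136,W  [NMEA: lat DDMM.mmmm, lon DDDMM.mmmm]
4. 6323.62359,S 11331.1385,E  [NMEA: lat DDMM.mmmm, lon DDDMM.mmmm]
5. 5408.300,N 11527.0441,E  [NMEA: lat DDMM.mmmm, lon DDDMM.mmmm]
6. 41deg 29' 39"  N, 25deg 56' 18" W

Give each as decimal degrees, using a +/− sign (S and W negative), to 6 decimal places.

1. -55.007917, 0.550326
2. -0.115855, -178.616583
3. -28.397453, -178.975856
4. -63.393727, 113.518975
5. 54.138333, 115.450735
6. 41.494167, -25.938333

Point 1:
  Lat: degrees = first 2 digits = 55, minutes = 0.475; 55 + 0.475/60 = 55.0079167
  hemisphere S, so the sign is −
  λ: degrees = first 3 digits = 0, minutes = 33.01958; 0 + 33.01958/60 = 0.5503263
  E ⇒ keep positive
Point 2:
  Lat: 6.9513′ = 0.115855°; total 0.1158550
  S ⇒ negate
  Longitude: 36.995′ = 0.616583°; total 178.6165833
  W → negative
Point 3:
  Latitude: degrees = first 2 digits = 28, minutes = 23.8472; 28 + 23.8472/60 = 28.3974533
  S → negative
  Lon: degrees = first 3 digits = 178, minutes = 58.55136; 178 + 58.55136/60 = 178.9758560
  W → negative
Point 4:
  Latitude: split at 2 digits → 63° and 23.62359′; 63 + 23.62359/60 = 63.3937265
  S ⇒ negate
  λ: degrees = first 3 digits = 113, minutes = 31.1385; 113 + 31.1385/60 = 113.5189750
  E ⇒ keep positive
Point 5:
  Latitude: degrees = first 2 digits = 54, minutes = 8.3; 54 + 8.3/60 = 54.1383333
  N → positive
  λ: degrees = first 3 digits = 115, minutes = 27.0441; 115 + 27.0441/60 = 115.4507350
  E ⇒ keep positive
Point 6:
  φ: 41° + 29/60 + 39/3600 = 41 + 0.483333 + 0.010833 = 41.4941667
  N → positive
  λ: 25° + 56/60 + 18/3600 = 25 + 0.933333 + 0.005000 = 25.9383333
  W ⇒ negate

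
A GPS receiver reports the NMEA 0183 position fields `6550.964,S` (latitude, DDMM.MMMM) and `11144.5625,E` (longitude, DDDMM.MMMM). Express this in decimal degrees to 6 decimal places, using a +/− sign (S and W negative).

Lat: split at 2 digits → 65° and 50.964′; 65 + 50.964/60 = 65.8494000
S → negative
Lon: split at 3 digits → 111° and 44.5625′; 111 + 44.5625/60 = 111.7427083
E ⇒ keep positive

-65.849400, 111.742708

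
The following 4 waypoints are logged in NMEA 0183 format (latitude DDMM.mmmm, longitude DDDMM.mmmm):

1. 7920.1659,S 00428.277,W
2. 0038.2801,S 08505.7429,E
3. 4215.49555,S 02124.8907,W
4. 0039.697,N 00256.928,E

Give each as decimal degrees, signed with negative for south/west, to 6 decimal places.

Point 1:
  Lat: degrees = first 2 digits = 79, minutes = 20.1659; 79 + 20.1659/60 = 79.3360983
  hemisphere S, so the sign is −
  Lon: degrees = first 3 digits = 4, minutes = 28.277; 4 + 28.277/60 = 4.4712833
  W ⇒ negate
Point 2:
  φ: split at 2 digits → 00° and 38.2801′; 0 + 38.2801/60 = 0.6380017
  S → negative
  Longitude: split at 3 digits → 085° and 5.7429′; 85 + 5.7429/60 = 85.0957150
  E ⇒ keep positive
Point 3:
  Lat: split at 2 digits → 42° and 15.49555′; 42 + 15.49555/60 = 42.2582592
  S ⇒ negate
  λ: degrees = first 3 digits = 21, minutes = 24.8907; 21 + 24.8907/60 = 21.4148450
  W ⇒ negate
Point 4:
  φ: degrees = first 2 digits = 0, minutes = 39.697; 0 + 39.697/60 = 0.6616167
  N ⇒ keep positive
  Longitude: split at 3 digits → 002° and 56.928′; 2 + 56.928/60 = 2.9488000
  E → positive

1. -79.336098, -4.471283
2. -0.638002, 85.095715
3. -42.258259, -21.414845
4. 0.661617, 2.948800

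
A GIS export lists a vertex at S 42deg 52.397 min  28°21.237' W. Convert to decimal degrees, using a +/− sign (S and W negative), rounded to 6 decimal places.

Lat: 52.397′ = 0.873283°; total 42.8732833
S → negative
λ: 28 + 21.237/60 = 28.3539500
W → negative

-42.873283, -28.353950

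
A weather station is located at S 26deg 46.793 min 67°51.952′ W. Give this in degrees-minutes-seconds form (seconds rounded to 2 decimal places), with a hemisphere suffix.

Lat: 46.79300′ → 46′ and 0.79300 × 60 = 47.5800″
Longitude: fractional minutes 0.95200 × 60 = 57.1200″

26°46′47.58″ S, 67°51′57.12″ W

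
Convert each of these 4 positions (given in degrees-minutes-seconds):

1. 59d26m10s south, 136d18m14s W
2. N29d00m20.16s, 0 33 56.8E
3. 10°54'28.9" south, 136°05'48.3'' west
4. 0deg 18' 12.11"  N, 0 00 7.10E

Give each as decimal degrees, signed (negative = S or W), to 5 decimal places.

Point 1:
  Lat: 26′ + 10″ = 26.16667′; 59 + 26.16667/60 = 59.436111
  S ⇒ negate
  Lon: 136° + 18/60 + 14/3600 = 136 + 0.300000 + 0.003889 = 136.303889
  W ⇒ negate
Point 2:
  Lat: 29 + 0/60 + 20.16/3600 = 29.005600
  N ⇒ keep positive
  λ: 33′ + 56.8″ = 33.94667′; 0 + 33.94667/60 = 0.565778
  E ⇒ keep positive
Point 3:
  Latitude: 54′ + 28.9″ = 54.48167′; 10 + 54.48167/60 = 10.908028
  S → negative
  Longitude: 136 + 5/60 + 48.3/3600 = 136.096750
  hemisphere W, so the sign is −
Point 4:
  φ: 18′ + 12.11″ = 18.20183′; 0 + 18.20183/60 = 0.303364
  N ⇒ keep positive
  λ: 0° + 0/60 + 7.1/3600 = 0 + 0.000000 + 0.001972 = 0.001972
  E ⇒ keep positive

1. -59.43611, -136.30389
2. 29.00560, 0.56578
3. -10.90803, -136.09675
4. 0.30336, 0.00197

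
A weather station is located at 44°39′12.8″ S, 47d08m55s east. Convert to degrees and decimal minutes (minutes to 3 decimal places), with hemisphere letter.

Latitude: seconds/60 = 0.21333; minutes = 39 + 0.21333 = 39.21333
λ: 8 + 55/60 = 8.91667′

44° 39.213′ S, 47° 8.917′ E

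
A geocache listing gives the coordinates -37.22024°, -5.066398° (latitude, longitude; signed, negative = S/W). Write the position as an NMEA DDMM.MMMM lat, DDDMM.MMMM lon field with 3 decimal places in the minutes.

Latitude is negative → S; |value| = 37.220240
φ: 37° + 0.220240 × 60 = 37° 13.21440′
Longitude is negative → W; |value| = 5.066398
λ: minutes = (5.066398 − 5) × 60 = 3.98388

3713.214,S / 00503.984,W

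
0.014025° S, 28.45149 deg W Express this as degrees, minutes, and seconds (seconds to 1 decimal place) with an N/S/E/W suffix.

Latitude: whole degrees 0; 0.84150′ → 0′ and 50.490″
λ: 0.451490° → 27.08940′; 0.08940 × 60 = 5.364″

0°00′50.5″ S, 28°27′5.4″ W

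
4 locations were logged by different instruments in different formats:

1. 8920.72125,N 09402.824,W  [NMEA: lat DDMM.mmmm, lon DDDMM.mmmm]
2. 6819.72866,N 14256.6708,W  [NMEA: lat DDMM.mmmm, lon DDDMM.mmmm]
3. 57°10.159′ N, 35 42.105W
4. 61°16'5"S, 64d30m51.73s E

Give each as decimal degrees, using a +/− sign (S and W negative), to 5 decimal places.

1. 89.34535, -94.04707
2. 68.32881, -142.94451
3. 57.16932, -35.70175
4. -61.26806, 64.51437

Point 1:
  Lat: split at 2 digits → 89° and 20.72125′; 89 + 20.72125/60 = 89.345354
  N ⇒ keep positive
  λ: degrees = first 3 digits = 94, minutes = 2.824; 94 + 2.824/60 = 94.047067
  W ⇒ negate
Point 2:
  Lat: split at 2 digits → 68° and 19.72866′; 68 + 19.72866/60 = 68.328811
  N ⇒ keep positive
  Lon: split at 3 digits → 142° and 56.6708′; 142 + 56.6708/60 = 142.944513
  W ⇒ negate
Point 3:
  Lat: 57 + 10.159/60 = 57.169317
  N → positive
  Lon: 35 + 42.105/60 = 35.701750
  W → negative
Point 4:
  φ: 16′ + 5″ = 16.08333′; 61 + 16.08333/60 = 61.268056
  S ⇒ negate
  Longitude: 30′ + 51.73″ = 30.86217′; 64 + 30.86217/60 = 64.514369
  E → positive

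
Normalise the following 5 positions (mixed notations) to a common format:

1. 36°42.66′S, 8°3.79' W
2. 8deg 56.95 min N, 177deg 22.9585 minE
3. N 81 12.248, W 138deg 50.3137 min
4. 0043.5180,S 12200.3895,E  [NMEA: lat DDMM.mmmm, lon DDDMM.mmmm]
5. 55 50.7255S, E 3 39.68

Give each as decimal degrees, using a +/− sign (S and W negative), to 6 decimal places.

Point 1:
  φ: 36 + 42.66/60 = 36.7110000
  hemisphere S, so the sign is −
  Longitude: 3.79′ = 0.063167°; total 8.0631667
  hemisphere W, so the sign is −
Point 2:
  φ: 56.95′ = 0.949167°; total 8.9491667
  N ⇒ keep positive
  Lon: 22.9585′ = 0.382642°; total 177.3826417
  E ⇒ keep positive
Point 3:
  Lat: 12.248′ = 0.204133°; total 81.2041333
  N ⇒ keep positive
  Longitude: 138 + 50.3137/60 = 138.8385617
  W ⇒ negate
Point 4:
  Latitude: degrees = first 2 digits = 0, minutes = 43.518; 0 + 43.518/60 = 0.7253000
  S → negative
  Longitude: split at 3 digits → 122° and 0.3895′; 122 + 0.3895/60 = 122.0064917
  E ⇒ keep positive
Point 5:
  Latitude: 50.7255′ = 0.845425°; total 55.8454250
  S ⇒ negate
  Lon: 39.68′ = 0.661333°; total 3.6613333
  E → positive

1. -36.711000, -8.063167
2. 8.949167, 177.382642
3. 81.204133, -138.838562
4. -0.725300, 122.006492
5. -55.845425, 3.661333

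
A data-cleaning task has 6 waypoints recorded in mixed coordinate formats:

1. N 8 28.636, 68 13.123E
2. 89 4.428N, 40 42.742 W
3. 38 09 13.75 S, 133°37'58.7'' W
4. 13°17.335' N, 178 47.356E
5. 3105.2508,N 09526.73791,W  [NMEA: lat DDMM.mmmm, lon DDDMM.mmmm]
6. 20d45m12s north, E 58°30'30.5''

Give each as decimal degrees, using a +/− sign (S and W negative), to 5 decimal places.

1. 8.47727, 68.21872
2. 89.07380, -40.71237
3. -38.15382, -133.63297
4. 13.28892, 178.78927
5. 31.08751, -95.44563
6. 20.75333, 58.50847

Point 1:
  Latitude: 28.636′ = 0.477267°; total 8.477267
  N → positive
  Longitude: 68 + 13.123/60 = 68.218717
  E → positive
Point 2:
  φ: 4.428′ = 0.073800°; total 89.073800
  N ⇒ keep positive
  λ: 42.742′ = 0.712367°; total 40.712367
  W → negative
Point 3:
  Lat: 38° + 9/60 + 13.75/3600 = 38 + 0.150000 + 0.003819 = 38.153819
  S ⇒ negate
  Lon: 133° + 37/60 + 58.7/3600 = 133 + 0.616667 + 0.016306 = 133.632972
  W → negative
Point 4:
  φ: 13 + 17.335/60 = 13.288917
  N → positive
  Longitude: 47.356′ = 0.789267°; total 178.789267
  E → positive
Point 5:
  Latitude: split at 2 digits → 31° and 5.2508′; 31 + 5.2508/60 = 31.087513
  N → positive
  Lon: degrees = first 3 digits = 95, minutes = 26.73791; 95 + 26.73791/60 = 95.445632
  W → negative
Point 6:
  Lat: 20° + 45/60 + 12/3600 = 20 + 0.750000 + 0.003333 = 20.753333
  N ⇒ keep positive
  λ: 58 + 30/60 + 30.5/3600 = 58.508472
  E → positive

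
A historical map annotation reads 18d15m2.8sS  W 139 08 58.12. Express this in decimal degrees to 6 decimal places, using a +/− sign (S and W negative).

-18.250778, -139.149478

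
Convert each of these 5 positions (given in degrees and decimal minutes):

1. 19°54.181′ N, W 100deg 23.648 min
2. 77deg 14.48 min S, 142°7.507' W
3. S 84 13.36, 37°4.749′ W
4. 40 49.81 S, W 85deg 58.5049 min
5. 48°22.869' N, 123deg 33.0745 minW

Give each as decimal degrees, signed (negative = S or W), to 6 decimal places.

1. 19.903017, -100.394133
2. -77.241333, -142.125117
3. -84.222667, -37.079150
4. -40.830167, -85.975082
5. 48.381150, -123.551242

Point 1:
  φ: 19 + 54.181/60 = 19.9030167
  N → positive
  Lon: 100 + 23.648/60 = 100.3941333
  W → negative
Point 2:
  Latitude: 77 + 14.48/60 = 77.2413333
  hemisphere S, so the sign is −
  Lon: 7.507′ = 0.125117°; total 142.1251167
  W ⇒ negate
Point 3:
  φ: 84 + 13.36/60 = 84.2226667
  S ⇒ negate
  Longitude: 4.749′ = 0.079150°; total 37.0791500
  W → negative
Point 4:
  φ: 40 + 49.81/60 = 40.8301667
  S → negative
  Lon: 58.5049′ = 0.975082°; total 85.9750817
  W → negative
Point 5:
  Latitude: 22.869′ = 0.381150°; total 48.3811500
  N → positive
  λ: 123 + 33.0745/60 = 123.5512417
  hemisphere W, so the sign is −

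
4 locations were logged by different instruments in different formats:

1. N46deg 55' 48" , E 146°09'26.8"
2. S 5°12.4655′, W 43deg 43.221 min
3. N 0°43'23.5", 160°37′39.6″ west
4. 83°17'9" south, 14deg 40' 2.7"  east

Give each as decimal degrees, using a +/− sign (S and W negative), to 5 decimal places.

1. 46.93000, 146.15744
2. -5.20776, -43.72035
3. 0.72319, -160.62767
4. -83.28583, 14.66742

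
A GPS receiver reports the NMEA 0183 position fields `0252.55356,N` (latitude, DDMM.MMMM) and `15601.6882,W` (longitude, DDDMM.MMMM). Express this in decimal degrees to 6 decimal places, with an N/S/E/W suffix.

2.875893° N, 156.028137° W

Lat: split at 2 digits → 02° and 52.55356′; 2 + 52.55356/60 = 2.8758927
Lon: degrees = first 3 digits = 156, minutes = 1.6882; 156 + 1.6882/60 = 156.0281367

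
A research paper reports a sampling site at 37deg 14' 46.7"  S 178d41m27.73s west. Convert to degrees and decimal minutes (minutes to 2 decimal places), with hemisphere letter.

37° 14.78′ S, 178° 41.46′ W

Latitude: 14 + 46.7/60 = 14.7783′
Lon: seconds/60 = 0.46217; minutes = 41 + 0.46217 = 41.4622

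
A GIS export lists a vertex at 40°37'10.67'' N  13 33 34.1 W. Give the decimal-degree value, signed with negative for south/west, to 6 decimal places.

40.619631, -13.559472

Lat: 37′ + 10.67″ = 37.17783′; 40 + 37.17783/60 = 40.6196306
N ⇒ keep positive
Longitude: 13° + 33/60 + 34.1/3600 = 13 + 0.550000 + 0.009472 = 13.5594722
W ⇒ negate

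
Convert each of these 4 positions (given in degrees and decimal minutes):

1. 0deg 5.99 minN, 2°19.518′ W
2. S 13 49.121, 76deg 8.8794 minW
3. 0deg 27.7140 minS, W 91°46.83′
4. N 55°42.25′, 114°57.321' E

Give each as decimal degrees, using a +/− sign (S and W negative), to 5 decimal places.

1. 0.09983, -2.32530
2. -13.81868, -76.14799
3. -0.46190, -91.78050
4. 55.70417, 114.95535

Point 1:
  Lat: 5.99′ = 0.099833°; total 0.099833
  N → positive
  Longitude: 2 + 19.518/60 = 2.325300
  W → negative
Point 2:
  Latitude: 13 + 49.121/60 = 13.818683
  S → negative
  Longitude: 8.8794′ = 0.147990°; total 76.147990
  hemisphere W, so the sign is −
Point 3:
  φ: 0 + 27.714/60 = 0.461900
  S ⇒ negate
  Lon: 91 + 46.83/60 = 91.780500
  hemisphere W, so the sign is −
Point 4:
  Latitude: 55 + 42.25/60 = 55.704167
  N → positive
  Longitude: 114 + 57.321/60 = 114.955350
  E ⇒ keep positive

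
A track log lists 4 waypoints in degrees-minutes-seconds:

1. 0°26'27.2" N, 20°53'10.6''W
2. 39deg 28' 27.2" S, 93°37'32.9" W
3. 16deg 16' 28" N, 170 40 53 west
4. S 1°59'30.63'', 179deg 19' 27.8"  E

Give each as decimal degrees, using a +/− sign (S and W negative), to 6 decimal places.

Point 1:
  Latitude: 0 + 26/60 + 27.2/3600 = 0.4408889
  N ⇒ keep positive
  λ: 53′ + 10.6″ = 53.17667′; 20 + 53.17667/60 = 20.8862778
  hemisphere W, so the sign is −
Point 2:
  φ: 28′ + 27.2″ = 28.45333′; 39 + 28.45333/60 = 39.4742222
  S ⇒ negate
  Lon: 37′ + 32.9″ = 37.54833′; 93 + 37.54833/60 = 93.6258056
  W ⇒ negate
Point 3:
  Latitude: 16′ + 28″ = 16.46667′; 16 + 16.46667/60 = 16.2744444
  N → positive
  Lon: 40′ + 53″ = 40.88333′; 170 + 40.88333/60 = 170.6813889
  W → negative
Point 4:
  φ: 1 + 59/60 + 30.63/3600 = 1.9918417
  hemisphere S, so the sign is −
  Longitude: 19′ + 27.8″ = 19.46333′; 179 + 19.46333/60 = 179.3243889
  E ⇒ keep positive

1. 0.440889, -20.886278
2. -39.474222, -93.625806
3. 16.274444, -170.681389
4. -1.991842, 179.324389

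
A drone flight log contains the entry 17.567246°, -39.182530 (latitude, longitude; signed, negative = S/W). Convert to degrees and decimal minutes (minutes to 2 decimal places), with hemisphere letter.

Lat: minutes = (17.567246 − 17) × 60 = 34.0348
Longitude is negative → W; |value| = 39.182530
Lon: minutes = (39.182530 − 39) × 60 = 10.9518

17° 34.03′ N, 39° 10.95′ W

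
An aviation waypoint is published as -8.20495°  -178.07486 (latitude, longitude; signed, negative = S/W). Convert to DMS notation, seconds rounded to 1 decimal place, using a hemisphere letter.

8°12′17.8″ S, 178°04′29.5″ W

Latitude is negative → S; |value| = 8.204950
φ: 0.204950° → 12.29700′; 0.29700 × 60 = 17.820″
Longitude is negative → W; |value| = 178.074860
λ: 0.074860° → 4.49160′; 0.49160 × 60 = 29.496″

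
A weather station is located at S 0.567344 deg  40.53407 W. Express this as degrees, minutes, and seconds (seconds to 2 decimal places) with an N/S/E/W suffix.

0°34′2.44″ S, 40°32′2.65″ W

Latitude: whole degrees 0; 34.04064′ → 34′ and 2.4384″
Lon: 0.534070 × 60 = 32.04420′ → 32′, remainder × 60 = 2.6520″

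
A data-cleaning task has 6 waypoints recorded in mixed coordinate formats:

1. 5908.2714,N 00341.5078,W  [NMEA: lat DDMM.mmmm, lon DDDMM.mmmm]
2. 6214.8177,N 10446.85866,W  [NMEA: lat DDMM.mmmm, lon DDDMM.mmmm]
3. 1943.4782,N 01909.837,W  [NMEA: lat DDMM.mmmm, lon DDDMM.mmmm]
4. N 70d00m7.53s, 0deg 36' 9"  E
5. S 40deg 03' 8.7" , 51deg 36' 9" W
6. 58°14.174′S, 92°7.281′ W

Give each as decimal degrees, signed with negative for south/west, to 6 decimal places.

Point 1:
  Latitude: split at 2 digits → 59° and 8.2714′; 59 + 8.2714/60 = 59.1378567
  N → positive
  Longitude: degrees = first 3 digits = 3, minutes = 41.5078; 3 + 41.5078/60 = 3.6917967
  hemisphere W, so the sign is −
Point 2:
  Latitude: degrees = first 2 digits = 62, minutes = 14.8177; 62 + 14.8177/60 = 62.2469617
  N → positive
  λ: split at 3 digits → 104° and 46.85866′; 104 + 46.85866/60 = 104.7809777
  hemisphere W, so the sign is −
Point 3:
  Lat: degrees = first 2 digits = 19, minutes = 43.4782; 19 + 43.4782/60 = 19.7246367
  N ⇒ keep positive
  Lon: degrees = first 3 digits = 19, minutes = 9.837; 19 + 9.837/60 = 19.1639500
  W ⇒ negate
Point 4:
  Lat: 70° + 0/60 + 7.53/3600 = 70 + 0.000000 + 0.002092 = 70.0020917
  N → positive
  λ: 36′ + 9″ = 36.15000′; 0 + 36.15000/60 = 0.6025000
  E ⇒ keep positive
Point 5:
  φ: 3′ + 8.7″ = 3.14500′; 40 + 3.14500/60 = 40.0524167
  S ⇒ negate
  Lon: 51° + 36/60 + 9/3600 = 51 + 0.600000 + 0.002500 = 51.6025000
  hemisphere W, so the sign is −
Point 6:
  Latitude: 14.174′ = 0.236233°; total 58.2362333
  hemisphere S, so the sign is −
  Longitude: 92 + 7.281/60 = 92.1213500
  W ⇒ negate

1. 59.137857, -3.691797
2. 62.246962, -104.780978
3. 19.724637, -19.163950
4. 70.002092, 0.602500
5. -40.052417, -51.602500
6. -58.236233, -92.121350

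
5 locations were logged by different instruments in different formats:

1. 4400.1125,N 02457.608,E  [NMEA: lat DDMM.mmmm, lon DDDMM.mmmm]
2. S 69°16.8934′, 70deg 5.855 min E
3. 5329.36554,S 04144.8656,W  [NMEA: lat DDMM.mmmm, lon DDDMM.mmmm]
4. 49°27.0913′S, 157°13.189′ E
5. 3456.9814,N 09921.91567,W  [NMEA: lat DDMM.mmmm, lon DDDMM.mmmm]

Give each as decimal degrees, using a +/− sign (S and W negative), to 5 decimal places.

Point 1:
  Latitude: degrees = first 2 digits = 44, minutes = 0.1125; 44 + 0.1125/60 = 44.001875
  N → positive
  Lon: degrees = first 3 digits = 24, minutes = 57.608; 24 + 57.608/60 = 24.960133
  E → positive
Point 2:
  Lat: 69 + 16.8934/60 = 69.281557
  S ⇒ negate
  Lon: 70 + 5.855/60 = 70.097583
  E → positive
Point 3:
  Latitude: degrees = first 2 digits = 53, minutes = 29.36554; 53 + 29.36554/60 = 53.489426
  S → negative
  Lon: split at 3 digits → 041° and 44.8656′; 41 + 44.8656/60 = 41.747760
  hemisphere W, so the sign is −
Point 4:
  φ: 49 + 27.0913/60 = 49.451522
  S → negative
  Longitude: 157 + 13.189/60 = 157.219817
  E → positive
Point 5:
  Latitude: degrees = first 2 digits = 34, minutes = 56.9814; 34 + 56.9814/60 = 34.949690
  N → positive
  Lon: degrees = first 3 digits = 99, minutes = 21.91567; 99 + 21.91567/60 = 99.365261
  W → negative

1. 44.00188, 24.96013
2. -69.28156, 70.09758
3. -53.48943, -41.74776
4. -49.45152, 157.21982
5. 34.94969, -99.36526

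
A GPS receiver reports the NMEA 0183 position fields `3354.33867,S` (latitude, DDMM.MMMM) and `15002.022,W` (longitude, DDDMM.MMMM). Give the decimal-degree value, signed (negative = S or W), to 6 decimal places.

φ: split at 2 digits → 33° and 54.33867′; 33 + 54.33867/60 = 33.9056445
S ⇒ negate
Lon: degrees = first 3 digits = 150, minutes = 2.022; 150 + 2.022/60 = 150.0337000
W → negative

-33.905645, -150.033700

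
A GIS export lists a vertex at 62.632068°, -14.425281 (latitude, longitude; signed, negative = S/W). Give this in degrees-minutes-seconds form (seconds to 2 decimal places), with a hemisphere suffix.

62°37′55.44″ N, 14°25′31.01″ W

φ: whole degrees 62; 37.92408′ → 37′ and 55.4448″
Longitude is negative → W; |value| = 14.425281
Longitude: 0.425281 × 60 = 25.51686′ → 25′, remainder × 60 = 31.0116″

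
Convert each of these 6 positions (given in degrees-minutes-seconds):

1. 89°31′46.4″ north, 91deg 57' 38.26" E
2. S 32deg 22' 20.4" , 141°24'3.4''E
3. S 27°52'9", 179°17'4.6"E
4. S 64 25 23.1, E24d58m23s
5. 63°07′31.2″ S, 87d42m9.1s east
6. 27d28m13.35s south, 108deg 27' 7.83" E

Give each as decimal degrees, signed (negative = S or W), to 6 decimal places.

1. 89.529556, 91.960628
2. -32.372333, 141.400944
3. -27.869167, 179.284611
4. -64.423083, 24.973056
5. -63.125333, 87.702528
6. -27.470375, 108.452175

Point 1:
  Lat: 89° + 31/60 + 46.4/3600 = 89 + 0.516667 + 0.012889 = 89.5295556
  N ⇒ keep positive
  Lon: 57′ + 38.26″ = 57.63767′; 91 + 57.63767/60 = 91.9606278
  E ⇒ keep positive
Point 2:
  φ: 22′ + 20.4″ = 22.34000′; 32 + 22.34000/60 = 32.3723333
  S → negative
  Lon: 24′ + 3.4″ = 24.05667′; 141 + 24.05667/60 = 141.4009444
  E ⇒ keep positive
Point 3:
  Latitude: 52′ + 9″ = 52.15000′; 27 + 52.15000/60 = 27.8691667
  S ⇒ negate
  λ: 179 + 17/60 + 4.6/3600 = 179.2846111
  E ⇒ keep positive
Point 4:
  Latitude: 25′ + 23.1″ = 25.38500′; 64 + 25.38500/60 = 64.4230833
  S ⇒ negate
  Lon: 58′ + 23″ = 58.38333′; 24 + 58.38333/60 = 24.9730556
  E ⇒ keep positive
Point 5:
  φ: 63 + 7/60 + 31.2/3600 = 63.1253333
  S ⇒ negate
  Lon: 42′ + 9.1″ = 42.15167′; 87 + 42.15167/60 = 87.7025278
  E ⇒ keep positive
Point 6:
  Latitude: 27 + 28/60 + 13.35/3600 = 27.4703750
  S → negative
  Lon: 108 + 27/60 + 7.83/3600 = 108.4521750
  E → positive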